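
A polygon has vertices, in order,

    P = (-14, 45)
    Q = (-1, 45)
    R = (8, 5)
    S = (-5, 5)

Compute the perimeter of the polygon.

|PQ| = √((13)² + (0)²) = √169 = 13
|QR| = √((9)² + (-40)²) = √1681 = 41
|RS| = √((-13)² + (0)²) = √169 = 13
|SP| = √((-9)² + (40)²) = √1681 = 41
Perimeter = 13 + 41 + 13 + 41 = 108.

108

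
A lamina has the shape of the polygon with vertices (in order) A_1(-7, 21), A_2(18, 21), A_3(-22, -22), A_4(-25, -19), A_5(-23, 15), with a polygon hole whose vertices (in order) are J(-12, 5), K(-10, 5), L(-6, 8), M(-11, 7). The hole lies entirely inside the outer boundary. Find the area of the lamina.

883

Outer boundary:
Apply the surveyor's formula: 2A = Σ (x_i·y_{i+1} − x_{i+1}·y_i), indices taken mod 5.
Cross-terms: -525, 66, -132, -812, -378  ⇒  Σ = -1781
Area = |Σ|/2 = 890.5.
Hole:
Apply Gauss's area formula: 2A = Σ (x_i·y_{i+1} − x_{i+1}·y_i), indices taken mod 4.
Σ = (-10) + (-50) + (46) + (29) = 15
Area = |Σ|/2 = 7.5.
Net area = 890.5 − 7.5 = 883.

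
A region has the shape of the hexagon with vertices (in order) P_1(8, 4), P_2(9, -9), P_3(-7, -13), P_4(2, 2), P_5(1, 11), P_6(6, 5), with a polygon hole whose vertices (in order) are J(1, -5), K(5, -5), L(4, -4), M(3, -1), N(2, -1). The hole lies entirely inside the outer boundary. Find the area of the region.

157.5

Outer boundary:
Apply the shoelace formula: 2A = Σ (x_i·y_{i+1} − x_{i+1}·y_i), indices taken mod 6.
Cross-terms: -108, -180, 12, 20, -61, -16  ⇒  Σ = -333
Area = |Σ|/2 = 166.5.
Hole:
Apply the shoelace formula: 2A = Σ (x_i·y_{i+1} − x_{i+1}·y_i), indices taken mod 5.
Σ = (20) + (0) + (8) + (-1) + (-9) = 18
Area = |Σ|/2 = 9.
Net area = 166.5 − 9 = 157.5.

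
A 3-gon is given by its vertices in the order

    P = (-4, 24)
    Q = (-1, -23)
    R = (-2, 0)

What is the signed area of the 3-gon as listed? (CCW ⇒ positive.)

11

Apply the shoelace formula: 2A = Σ (x_i·y_{i+1} − x_{i+1}·y_i), indices taken mod 3.
Σ = (116) + (-46) + (-48) = 22
Signed area = Σ/2 = 11 (positive ⇒ counter-clockwise traversal).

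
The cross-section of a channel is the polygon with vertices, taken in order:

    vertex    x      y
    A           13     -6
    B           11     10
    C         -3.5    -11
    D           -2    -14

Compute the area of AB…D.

Cross-terms: 196, -86, 27, 194  ⇒  Σ = 331
Area = |Σ|/2 = 165.5.

165.5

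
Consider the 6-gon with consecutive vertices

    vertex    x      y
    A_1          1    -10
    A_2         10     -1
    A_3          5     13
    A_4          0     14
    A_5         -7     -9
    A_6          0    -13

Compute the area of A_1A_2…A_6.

253

Apply the surveyor's formula: 2A = Σ (x_i·y_{i+1} − x_{i+1}·y_i), indices taken mod 6.
A_1→A_2: (1)(-1) − (10)(-10) = 99
A_2→A_3: (10)(13) − (5)(-1) = 135
A_3→A_4: (5)(14) − (0)(13) = 70
A_4→A_5: (0)(-9) − (-7)(14) = 98
A_5→A_6: (-7)(-13) − (0)(-9) = 91
A_6→A_1: (0)(-10) − (1)(-13) = 13
Σ = 506
Area = |Σ|/2 = 253.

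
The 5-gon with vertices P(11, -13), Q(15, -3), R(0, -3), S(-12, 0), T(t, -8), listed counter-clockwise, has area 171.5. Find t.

-6

The doubled signed area Σ (x_i y_{i+1} − x_{i+1} y_i) is linear in t.
With t=0 it equals 265; the coefficient of t is -13 (from the two edges through T).
So -13·t + 265 = 2·171.5 = 343 ⇒ t = -6.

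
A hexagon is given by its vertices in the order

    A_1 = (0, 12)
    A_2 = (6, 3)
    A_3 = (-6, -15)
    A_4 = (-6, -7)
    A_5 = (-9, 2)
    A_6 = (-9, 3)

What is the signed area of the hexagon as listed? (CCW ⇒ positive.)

-192

Apply the shoelace formula: 2A = Σ (x_i·y_{i+1} − x_{i+1}·y_i), indices taken mod 6.
Σ = (-72) + (-72) + (-48) + (-75) + (-9) + (-108) = -384
Signed area = Σ/2 = -192 (negative ⇒ clockwise traversal).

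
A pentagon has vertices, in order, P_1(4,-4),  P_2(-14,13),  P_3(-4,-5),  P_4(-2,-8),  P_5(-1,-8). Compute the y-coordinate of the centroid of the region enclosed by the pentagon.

Apply the shoelace formula. First the cross-terms c_i = x_i·y_{i+1} − x_{i+1}·y_i:
  -4, 122, 22, 8, 36  ⇒  2A = 184, A = 92.
Then Σ (y_i + y_{i+1})·c_i = 94, so ȳ = 94 / (6·92) = 47/276.

47/276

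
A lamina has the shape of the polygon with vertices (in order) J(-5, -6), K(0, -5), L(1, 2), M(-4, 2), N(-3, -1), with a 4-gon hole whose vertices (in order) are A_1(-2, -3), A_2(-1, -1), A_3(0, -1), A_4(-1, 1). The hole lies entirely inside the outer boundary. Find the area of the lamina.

Outer boundary:
Apply the shoelace formula: 2A = Σ (x_i·y_{i+1} − x_{i+1}·y_i), indices taken mod 5.
Σ = (25) + (5) + (10) + (10) + (13) = 63
Area = |Σ|/2 = 31.5.
Hole:
Apply the shoelace formula: 2A = Σ (x_i·y_{i+1} − x_{i+1}·y_i), indices taken mod 4.
Σ = (-1) + (1) + (-1) + (5) = 4
Area = |Σ|/2 = 2.
Net area = 31.5 − 2 = 29.5.

29.5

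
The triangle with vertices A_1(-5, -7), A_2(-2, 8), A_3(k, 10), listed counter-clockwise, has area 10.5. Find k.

Write out the shoelace sum; only the two edges meeting at A_3 involve k:
2·Area = [((-2)·10 − k·8) + (k·(-7) − (-5)·10)] + -54
       = -15·k + -24 = 21
⇒ k = -3.

-3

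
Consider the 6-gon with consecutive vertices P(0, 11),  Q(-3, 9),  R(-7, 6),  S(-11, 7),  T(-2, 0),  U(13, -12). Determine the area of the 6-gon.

138

P→Q: (0)(9) − (-3)(11) = 33
Q→R: (-3)(6) − (-7)(9) = 45
R→S: (-7)(7) − (-11)(6) = 17
S→T: (-11)(0) − (-2)(7) = 14
T→U: (-2)(-12) − (13)(0) = 24
U→P: (13)(11) − (0)(-12) = 143
Σ = 276
Area = |Σ|/2 = 138.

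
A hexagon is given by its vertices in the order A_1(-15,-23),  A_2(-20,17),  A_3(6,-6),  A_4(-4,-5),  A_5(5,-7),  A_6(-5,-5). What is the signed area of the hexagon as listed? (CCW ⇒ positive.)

-359

Apply the shoelace (surveyor's) formula: 2A = Σ (x_i·y_{i+1} − x_{i+1}·y_i), indices taken mod 6.
Cross-terms: -715, 18, -54, 53, -60, 40  ⇒  Σ = -718
Signed area = Σ/2 = -359 (negative ⇒ clockwise traversal).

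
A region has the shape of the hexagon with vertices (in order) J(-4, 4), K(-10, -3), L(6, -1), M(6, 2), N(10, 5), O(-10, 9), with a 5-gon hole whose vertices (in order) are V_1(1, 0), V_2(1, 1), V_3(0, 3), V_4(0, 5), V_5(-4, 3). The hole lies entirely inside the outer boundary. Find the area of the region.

Outer boundary:
Apply the shoelace formula: 2A = Σ (x_i·y_{i+1} − x_{i+1}·y_i), indices taken mod 6.
J→K: (-4)(-3) − (-10)(4) = 52
K→L: (-10)(-1) − (6)(-3) = 28
L→M: (6)(2) − (6)(-1) = 18
M→N: (6)(5) − (10)(2) = 10
N→O: (10)(9) − (-10)(5) = 140
O→J: (-10)(4) − (-4)(9) = -4
Σ = 244
Area = |Σ|/2 = 122.
Hole:
Apply the shoelace formula: 2A = Σ (x_i·y_{i+1} − x_{i+1}·y_i), indices taken mod 5.
Cross-terms: 1, 3, 0, 20, -3  ⇒  Σ = 21
Area = |Σ|/2 = 10.5.
Net area = 122 − 10.5 = 111.5.

111.5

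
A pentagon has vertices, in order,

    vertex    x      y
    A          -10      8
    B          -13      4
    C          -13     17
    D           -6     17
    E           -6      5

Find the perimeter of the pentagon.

42

|AB| = √((-3)² + (-4)²) = √25 = 5
|BC| = √((0)² + (13)²) = √169 = 13
|CD| = √((7)² + (0)²) = √49 = 7
|DE| = √((0)² + (-12)²) = √144 = 12
|EA| = √((-4)² + (3)²) = √25 = 5
Perimeter = 5 + 13 + 7 + 12 + 5 = 42.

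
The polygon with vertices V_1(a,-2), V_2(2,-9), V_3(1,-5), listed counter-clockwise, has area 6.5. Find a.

-3

Write out the shoelace sum; only the two edges meeting at V_1 involve a:
2·Area = [(1·(-2) − a·(-5)) + (a·(-9) − 2·(-2))] + -1
       = -4·a + 1 = 13
⇒ a = -3.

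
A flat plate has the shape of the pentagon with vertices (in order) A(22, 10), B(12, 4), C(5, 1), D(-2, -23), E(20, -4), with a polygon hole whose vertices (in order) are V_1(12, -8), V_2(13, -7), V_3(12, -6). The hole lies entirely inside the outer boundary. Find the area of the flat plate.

300.5

Outer boundary:
Apply Gauss's area formula: 2A = Σ (x_i·y_{i+1} − x_{i+1}·y_i), indices taken mod 5.
A→B: (22)(4) − (12)(10) = -32
B→C: (12)(1) − (5)(4) = -8
C→D: (5)(-23) − (-2)(1) = -113
D→E: (-2)(-4) − (20)(-23) = 468
E→A: (20)(10) − (22)(-4) = 288
Σ = 603
Area = |Σ|/2 = 301.5.
Hole:
Apply the surveyor's formula: 2A = Σ (x_i·y_{i+1} − x_{i+1}·y_i), indices taken mod 3.
Cross-terms: 20, 6, -24  ⇒  Σ = 2
Area = |Σ|/2 = 1.
Net area = 301.5 − 1 = 300.5.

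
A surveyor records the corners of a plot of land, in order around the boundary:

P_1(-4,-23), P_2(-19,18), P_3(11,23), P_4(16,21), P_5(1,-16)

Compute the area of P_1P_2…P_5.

822.5

P_1→P_2: (-4)(18) − (-19)(-23) = -509
P_2→P_3: (-19)(23) − (11)(18) = -635
P_3→P_4: (11)(21) − (16)(23) = -137
P_4→P_5: (16)(-16) − (1)(21) = -277
P_5→P_1: (1)(-23) − (-4)(-16) = -87
Σ = -1645
Area = |Σ|/2 = 822.5.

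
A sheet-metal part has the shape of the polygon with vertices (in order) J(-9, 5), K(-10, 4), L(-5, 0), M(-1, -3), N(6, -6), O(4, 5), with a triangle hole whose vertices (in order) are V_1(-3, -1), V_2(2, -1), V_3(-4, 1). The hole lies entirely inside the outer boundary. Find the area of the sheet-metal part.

91

Outer boundary:
Apply the shoelace formula: 2A = Σ (x_i·y_{i+1} − x_{i+1}·y_i), indices taken mod 6.
Σ = (14) + (20) + (15) + (24) + (54) + (65) = 192
Area = |Σ|/2 = 96.
Hole:
Σ = (5) + (-2) + (7) = 10
Area = |Σ|/2 = 5.
Net area = 96 − 5 = 91.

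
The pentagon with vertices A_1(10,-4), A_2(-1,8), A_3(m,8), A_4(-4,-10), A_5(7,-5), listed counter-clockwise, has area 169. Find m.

-7

Write out the shoelace sum; only the two edges meeting at A_3 involve m:
2·Area = [((-1)·8 − m·8) + (m·(-10) − (-4)·8)] + 188
       = -18·m + 212 = 338
⇒ m = -7.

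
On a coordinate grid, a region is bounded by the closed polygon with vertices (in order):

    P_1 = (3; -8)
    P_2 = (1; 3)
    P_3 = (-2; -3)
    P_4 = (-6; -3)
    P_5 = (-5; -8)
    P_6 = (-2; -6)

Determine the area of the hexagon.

Apply the shoelace formula: 2A = Σ (x_i·y_{i+1} − x_{i+1}·y_i), indices taken mod 6.
Σ = (17) + (3) + (-12) + (33) + (14) + (34) = 89
Area = |Σ|/2 = 44.5.

44.5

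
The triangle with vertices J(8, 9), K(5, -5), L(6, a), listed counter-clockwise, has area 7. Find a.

-5

The doubled signed area Σ (x_i y_{i+1} − x_{i+1} y_i) is linear in a.
With a=0 it equals -1; the coefficient of a is -3 (from the two edges through L).
So -3·a + -1 = 2·7 = 14 ⇒ a = -5.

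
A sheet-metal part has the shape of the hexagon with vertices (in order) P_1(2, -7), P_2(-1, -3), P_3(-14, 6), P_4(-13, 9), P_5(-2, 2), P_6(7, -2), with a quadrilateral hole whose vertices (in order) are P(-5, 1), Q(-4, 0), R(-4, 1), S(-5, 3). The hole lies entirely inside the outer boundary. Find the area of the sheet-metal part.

Outer boundary:
P_1→P_2: (2)(-3) − (-1)(-7) = -13
P_2→P_3: (-1)(6) − (-14)(-3) = -48
P_3→P_4: (-14)(9) − (-13)(6) = -48
P_4→P_5: (-13)(2) − (-2)(9) = -8
P_5→P_6: (-2)(-2) − (7)(2) = -10
P_6→P_1: (7)(-7) − (2)(-2) = -45
Σ = -172
Area = |Σ|/2 = 86.
Hole:
Cross-terms: 4, -4, -7, 10  ⇒  Σ = 3
Area = |Σ|/2 = 1.5.
Net area = 86 − 1.5 = 84.5.

84.5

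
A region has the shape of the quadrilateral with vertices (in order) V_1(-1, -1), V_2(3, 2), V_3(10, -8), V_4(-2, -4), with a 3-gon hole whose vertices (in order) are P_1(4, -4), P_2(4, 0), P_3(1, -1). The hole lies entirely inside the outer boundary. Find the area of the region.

44.5

Outer boundary:
Apply the surveyor's formula: 2A = Σ (x_i·y_{i+1} − x_{i+1}·y_i), indices taken mod 4.
Cross-terms: 1, -44, -56, -2  ⇒  Σ = -101
Area = |Σ|/2 = 50.5.
Hole:
Cross-terms: 16, -4, 0  ⇒  Σ = 12
Area = |Σ|/2 = 6.
Net area = 50.5 − 6 = 44.5.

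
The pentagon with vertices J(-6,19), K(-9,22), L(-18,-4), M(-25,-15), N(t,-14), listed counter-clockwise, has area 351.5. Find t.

The doubled signed area Σ (x_i y_{i+1} − x_{i+1} y_i) is linear in t.
With t=0 it equals 907; the coefficient of t is 34 (from the two edges through N).
So 34·t + 907 = 2·351.5 = 703 ⇒ t = -6.

-6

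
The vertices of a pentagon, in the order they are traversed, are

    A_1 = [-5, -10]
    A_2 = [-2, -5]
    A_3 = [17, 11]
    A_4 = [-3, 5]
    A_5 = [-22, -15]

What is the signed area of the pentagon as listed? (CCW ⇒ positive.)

243

Apply the shoelace formula: 2A = Σ (x_i·y_{i+1} − x_{i+1}·y_i), indices taken mod 5.
Σ = (5) + (63) + (118) + (155) + (145) = 486
Signed area = Σ/2 = 243 (positive ⇒ counter-clockwise traversal).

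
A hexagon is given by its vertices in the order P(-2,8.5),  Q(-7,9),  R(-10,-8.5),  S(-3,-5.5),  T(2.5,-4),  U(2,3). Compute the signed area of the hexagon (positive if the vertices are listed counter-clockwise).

142.375

P→Q: (-2)(9) − (-7)(8.5) = 41.5
Q→R: (-7)(-8.5) − (-10)(9) = 149.5
R→S: (-10)(-5.5) − (-3)(-8.5) = 29.5
S→T: (-3)(-4) − (2.5)(-5.5) = 25.75
T→U: (2.5)(3) − (2)(-4) = 15.5
U→P: (2)(8.5) − (-2)(3) = 23
Σ = 284.75
Signed area = Σ/2 = 142.375 (positive ⇒ counter-clockwise traversal).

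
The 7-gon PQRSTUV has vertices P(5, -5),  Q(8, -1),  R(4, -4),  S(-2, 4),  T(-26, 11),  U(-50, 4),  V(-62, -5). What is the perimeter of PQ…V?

152

|PQ| = √((3)² + (4)²) = √25 = 5
|QR| = √((-4)² + (-3)²) = √25 = 5
|RS| = √((-6)² + (8)²) = √100 = 10
|ST| = √((-24)² + (7)²) = √625 = 25
|TU| = √((-24)² + (-7)²) = √625 = 25
|UV| = √((-12)² + (-9)²) = √225 = 15
|VP| = √((67)² + (0)²) = √4489 = 67
Perimeter = 5 + 5 + 10 + 25 + 25 + 15 + 67 = 152.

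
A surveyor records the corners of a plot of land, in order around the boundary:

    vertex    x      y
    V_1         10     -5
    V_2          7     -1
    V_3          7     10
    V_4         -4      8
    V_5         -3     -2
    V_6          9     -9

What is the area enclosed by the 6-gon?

Cross-terms: 25, 77, 96, 32, 45, 45  ⇒  Σ = 320
Area = |Σ|/2 = 160.

160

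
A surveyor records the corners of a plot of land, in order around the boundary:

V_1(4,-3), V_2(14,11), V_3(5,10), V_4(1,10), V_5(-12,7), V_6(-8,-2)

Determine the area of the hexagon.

V_1→V_2: (4)(11) − (14)(-3) = 86
V_2→V_3: (14)(10) − (5)(11) = 85
V_3→V_4: (5)(10) − (1)(10) = 40
V_4→V_5: (1)(7) − (-12)(10) = 127
V_5→V_6: (-12)(-2) − (-8)(7) = 80
V_6→V_1: (-8)(-3) − (4)(-2) = 32
Σ = 450
Area = |Σ|/2 = 225.

225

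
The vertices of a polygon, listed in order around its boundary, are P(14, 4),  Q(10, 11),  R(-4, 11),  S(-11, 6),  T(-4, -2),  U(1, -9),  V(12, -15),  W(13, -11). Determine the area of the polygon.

405.5

Apply the shoelace (surveyor's) formula: 2A = Σ (x_i·y_{i+1} − x_{i+1}·y_i), indices taken mod 8.
Cross-terms: 114, 154, 97, 46, 38, 93, 63, 206  ⇒  Σ = 811
Area = |Σ|/2 = 405.5.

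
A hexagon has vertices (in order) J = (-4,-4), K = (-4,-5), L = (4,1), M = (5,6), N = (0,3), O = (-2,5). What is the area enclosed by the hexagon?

44

Σ = (4) + (16) + (19) + (15) + (6) + (28) = 88
Area = |Σ|/2 = 44.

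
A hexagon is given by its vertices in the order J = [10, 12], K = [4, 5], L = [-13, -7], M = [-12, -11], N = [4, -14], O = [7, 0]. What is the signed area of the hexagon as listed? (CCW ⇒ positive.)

246

Apply the shoelace formula: 2A = Σ (x_i·y_{i+1} − x_{i+1}·y_i), indices taken mod 6.
Cross-terms: 2, 37, 59, 212, 98, 84  ⇒  Σ = 492
Signed area = Σ/2 = 246 (positive ⇒ counter-clockwise traversal).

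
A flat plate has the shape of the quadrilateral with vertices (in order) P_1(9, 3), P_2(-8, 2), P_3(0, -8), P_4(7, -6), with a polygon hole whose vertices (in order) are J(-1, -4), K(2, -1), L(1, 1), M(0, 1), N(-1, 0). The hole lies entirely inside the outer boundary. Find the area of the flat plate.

Outer boundary:
Cross-terms: 42, 64, 56, 75  ⇒  Σ = 237
Area = |Σ|/2 = 118.5.
Hole:
Σ = (9) + (3) + (1) + (1) + (4) = 18
Area = |Σ|/2 = 9.
Net area = 118.5 − 9 = 109.5.

109.5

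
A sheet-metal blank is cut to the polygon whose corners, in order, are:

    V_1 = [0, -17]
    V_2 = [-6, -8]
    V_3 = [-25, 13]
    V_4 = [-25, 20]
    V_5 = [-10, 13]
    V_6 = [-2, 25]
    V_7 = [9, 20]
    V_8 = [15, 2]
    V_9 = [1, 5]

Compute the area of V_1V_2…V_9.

697.5

Apply the shoelace (surveyor's) formula: 2A = Σ (x_i·y_{i+1} − x_{i+1}·y_i), indices taken mod 9.
Σ = (-102) + (-278) + (-175) + (-125) + (-224) + (-265) + (-282) + (73) + (-17) = -1395
Area = |Σ|/2 = 697.5.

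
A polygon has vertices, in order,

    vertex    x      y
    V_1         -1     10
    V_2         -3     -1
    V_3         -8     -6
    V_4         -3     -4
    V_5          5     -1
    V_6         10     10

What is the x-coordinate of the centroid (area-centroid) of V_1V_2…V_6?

129/62

Apply the shoelace formula. First the cross-terms c_i = x_i·y_{i+1} − x_{i+1}·y_i:
  31, 10, 14, 23, 60, 110  ⇒  2A = 248, A = 124.
Then Σ (x_i + x_{i+1})·c_i = 1548, so x̄ = 1548 / (6·124) = 129/62.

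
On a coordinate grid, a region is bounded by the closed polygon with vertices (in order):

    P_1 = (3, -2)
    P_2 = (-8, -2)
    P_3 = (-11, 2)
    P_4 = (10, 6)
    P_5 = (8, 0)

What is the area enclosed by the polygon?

105

Σ = (-22) + (-38) + (-86) + (-48) + (-16) = -210
Area = |Σ|/2 = 105.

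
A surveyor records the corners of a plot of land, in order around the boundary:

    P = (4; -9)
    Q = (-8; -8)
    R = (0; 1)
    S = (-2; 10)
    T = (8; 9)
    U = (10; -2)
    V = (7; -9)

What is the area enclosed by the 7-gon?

208.5

Apply the shoelace (surveyor's) formula: 2A = Σ (x_i·y_{i+1} − x_{i+1}·y_i), indices taken mod 7.
Σ = (-104) + (-8) + (2) + (-98) + (-106) + (-76) + (-27) = -417
Area = |Σ|/2 = 208.5.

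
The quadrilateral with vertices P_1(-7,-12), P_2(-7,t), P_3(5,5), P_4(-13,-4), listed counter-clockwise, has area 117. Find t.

-15

Write out the shoelace sum; only the two edges meeting at P_2 involve t:
2·Area = [((-7)·t − (-7)·(-12)) + ((-7)·5 − 5·t)] + 173
       = -12·t + 54 = 234
⇒ t = -15.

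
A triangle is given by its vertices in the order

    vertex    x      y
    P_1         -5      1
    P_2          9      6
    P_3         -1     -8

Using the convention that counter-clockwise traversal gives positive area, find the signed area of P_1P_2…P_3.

-73

Apply Gauss's area formula: 2A = Σ (x_i·y_{i+1} − x_{i+1}·y_i), indices taken mod 3.
Cross-terms: -39, -66, -41  ⇒  Σ = -146
Signed area = Σ/2 = -73 (negative ⇒ clockwise traversal).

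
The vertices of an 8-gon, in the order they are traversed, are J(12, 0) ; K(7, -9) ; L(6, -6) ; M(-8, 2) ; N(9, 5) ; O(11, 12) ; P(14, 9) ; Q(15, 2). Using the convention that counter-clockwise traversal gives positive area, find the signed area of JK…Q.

Apply the shoelace (surveyor's) formula: 2A = Σ (x_i·y_{i+1} − x_{i+1}·y_i), indices taken mod 8.
J→K: (12)(-9) − (7)(0) = -108
K→L: (7)(-6) − (6)(-9) = 12
L→M: (6)(2) − (-8)(-6) = -36
M→N: (-8)(5) − (9)(2) = -58
N→O: (9)(12) − (11)(5) = 53
O→P: (11)(9) − (14)(12) = -69
P→Q: (14)(2) − (15)(9) = -107
Q→J: (15)(0) − (12)(2) = -24
Σ = -337
Signed area = Σ/2 = -168.5 (negative ⇒ clockwise traversal).

-168.5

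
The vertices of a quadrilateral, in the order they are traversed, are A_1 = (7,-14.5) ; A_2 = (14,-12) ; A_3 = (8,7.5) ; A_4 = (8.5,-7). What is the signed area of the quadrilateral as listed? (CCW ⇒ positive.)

63

Apply the shoelace formula: 2A = Σ (x_i·y_{i+1} − x_{i+1}·y_i), indices taken mod 4.
A_1→A_2: (7)(-12) − (14)(-14.5) = 119
A_2→A_3: (14)(7.5) − (8)(-12) = 201
A_3→A_4: (8)(-7) − (8.5)(7.5) = -119.75
A_4→A_1: (8.5)(-14.5) − (7)(-7) = -74.25
Σ = 126
Signed area = Σ/2 = 63 (positive ⇒ counter-clockwise traversal).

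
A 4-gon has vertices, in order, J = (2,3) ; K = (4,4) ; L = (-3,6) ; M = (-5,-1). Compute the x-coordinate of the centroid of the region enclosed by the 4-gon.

-71/52

Apply the shoelace formula. First the cross-terms c_i = x_i·y_{i+1} − x_{i+1}·y_i:
  -4, 36, 33, -13  ⇒  2A = 52, A = 26.
Then Σ (x_i + x_{i+1})·c_i = -213, so x̄ = -213 / (6·26) = -71/52.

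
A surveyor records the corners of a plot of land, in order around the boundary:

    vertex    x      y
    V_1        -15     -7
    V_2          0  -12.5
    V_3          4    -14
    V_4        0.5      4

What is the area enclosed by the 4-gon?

158.5

V_1→V_2: (-15)(-12.5) − (0)(-7) = 187.5
V_2→V_3: (0)(-14) − (4)(-12.5) = 50
V_3→V_4: (4)(4) − (0.5)(-14) = 23
V_4→V_1: (0.5)(-7) − (-15)(4) = 56.5
Σ = 317
Area = |Σ|/2 = 158.5.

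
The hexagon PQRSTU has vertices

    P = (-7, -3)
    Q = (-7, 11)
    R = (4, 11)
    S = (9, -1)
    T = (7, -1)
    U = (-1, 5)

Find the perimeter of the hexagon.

60

|PQ| = √((0)² + (14)²) = √196 = 14
|QR| = √((11)² + (0)²) = √121 = 11
|RS| = √((5)² + (-12)²) = √169 = 13
|ST| = √((-2)² + (0)²) = √4 = 2
|TU| = √((-8)² + (6)²) = √100 = 10
|UP| = √((-6)² + (-8)²) = √100 = 10
Perimeter = 14 + 11 + 13 + 2 + 10 + 10 = 60.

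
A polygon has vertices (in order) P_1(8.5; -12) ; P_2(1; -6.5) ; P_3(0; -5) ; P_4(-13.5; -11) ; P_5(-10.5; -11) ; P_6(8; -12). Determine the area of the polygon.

68.625

Apply the surveyor's formula: 2A = Σ (x_i·y_{i+1} − x_{i+1}·y_i), indices taken mod 6.
Σ = (-43.25) + (-5) + (-67.5) + (33) + (214) + (6) = 137.25
Area = |Σ|/2 = 68.625.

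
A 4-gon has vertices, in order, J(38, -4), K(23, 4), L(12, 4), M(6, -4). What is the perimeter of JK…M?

70

|JK| = √((-15)² + (8)²) = √289 = 17
|KL| = √((-11)² + (0)²) = √121 = 11
|LM| = √((-6)² + (-8)²) = √100 = 10
|MJ| = √((32)² + (0)²) = √1024 = 32
Perimeter = 17 + 11 + 10 + 32 = 70.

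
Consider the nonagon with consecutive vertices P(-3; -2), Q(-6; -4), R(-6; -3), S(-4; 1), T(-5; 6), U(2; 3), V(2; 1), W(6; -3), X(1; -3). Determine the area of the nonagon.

56

Apply Gauss's area formula: 2A = Σ (x_i·y_{i+1} − x_{i+1}·y_i), indices taken mod 9.
P→Q: (-3)(-4) − (-6)(-2) = 0
Q→R: (-6)(-3) − (-6)(-4) = -6
R→S: (-6)(1) − (-4)(-3) = -18
S→T: (-4)(6) − (-5)(1) = -19
T→U: (-5)(3) − (2)(6) = -27
U→V: (2)(1) − (2)(3) = -4
V→W: (2)(-3) − (6)(1) = -12
W→X: (6)(-3) − (1)(-3) = -15
X→P: (1)(-2) − (-3)(-3) = -11
Σ = -112
Area = |Σ|/2 = 56.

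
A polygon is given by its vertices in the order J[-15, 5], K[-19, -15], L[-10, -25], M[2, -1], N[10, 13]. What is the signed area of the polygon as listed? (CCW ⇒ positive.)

493

Apply the surveyor's formula: 2A = Σ (x_i·y_{i+1} − x_{i+1}·y_i), indices taken mod 5.
J→K: (-15)(-15) − (-19)(5) = 320
K→L: (-19)(-25) − (-10)(-15) = 325
L→M: (-10)(-1) − (2)(-25) = 60
M→N: (2)(13) − (10)(-1) = 36
N→J: (10)(5) − (-15)(13) = 245
Σ = 986
Signed area = Σ/2 = 493 (positive ⇒ counter-clockwise traversal).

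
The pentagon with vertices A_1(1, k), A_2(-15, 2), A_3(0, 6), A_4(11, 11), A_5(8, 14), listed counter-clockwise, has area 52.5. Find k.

9

The doubled signed area Σ (x_i y_{i+1} − x_{i+1} y_i) is linear in k.
With k=0 it equals -102; the coefficient of k is 23 (from the two edges through A_1).
So 23·k + -102 = 2·52.5 = 105 ⇒ k = 9.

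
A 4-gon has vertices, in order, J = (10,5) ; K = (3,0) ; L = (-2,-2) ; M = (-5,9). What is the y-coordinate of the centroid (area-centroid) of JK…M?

Apply the surveyor's formula. First the cross-terms c_i = x_i·y_{i+1} − x_{i+1}·y_i:
  -15, -6, -28, -115  ⇒  2A = -164, A = -82.
Then Σ (y_i + y_{i+1})·c_i = -1869, so ȳ = -1869 / (6·(-82)) = 623/164.

623/164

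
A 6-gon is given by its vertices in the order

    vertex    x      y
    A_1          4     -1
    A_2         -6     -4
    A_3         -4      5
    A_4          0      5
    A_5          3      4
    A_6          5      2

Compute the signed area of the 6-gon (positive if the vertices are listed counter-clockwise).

Apply the surveyor's formula: 2A = Σ (x_i·y_{i+1} − x_{i+1}·y_i), indices taken mod 6.
Σ = (-22) + (-46) + (-20) + (-15) + (-14) + (-13) = -130
Signed area = Σ/2 = -65 (negative ⇒ clockwise traversal).

-65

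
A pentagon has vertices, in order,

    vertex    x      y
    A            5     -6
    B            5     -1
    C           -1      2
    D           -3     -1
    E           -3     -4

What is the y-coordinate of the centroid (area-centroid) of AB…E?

Apply the surveyor's formula. First the cross-terms c_i = x_i·y_{i+1} − x_{i+1}·y_i:
  25, 9, 7, 9, 38  ⇒  2A = 88, A = 44.
Then Σ (y_i + y_{i+1})·c_i = -584, so ȳ = -584 / (6·44) = -73/33.

-73/33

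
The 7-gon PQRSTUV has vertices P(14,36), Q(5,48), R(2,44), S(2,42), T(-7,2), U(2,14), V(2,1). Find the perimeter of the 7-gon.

128

|PQ| = √((-9)² + (12)²) = √225 = 15
|QR| = √((-3)² + (-4)²) = √25 = 5
|RS| = √((0)² + (-2)²) = √4 = 2
|ST| = √((-9)² + (-40)²) = √1681 = 41
|TU| = √((9)² + (12)²) = √225 = 15
|UV| = √((0)² + (-13)²) = √169 = 13
|VP| = √((12)² + (35)²) = √1369 = 37
Perimeter = 15 + 5 + 2 + 41 + 15 + 13 + 37 = 128.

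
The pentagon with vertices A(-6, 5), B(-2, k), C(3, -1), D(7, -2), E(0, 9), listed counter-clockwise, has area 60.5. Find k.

1

Write out the shoelace sum; only the two edges meeting at B involve k:
2·Area = [((-6)·k − (-2)·5) + ((-2)·(-1) − 3·k)] + 118
       = -9·k + 130 = 121
⇒ k = 1.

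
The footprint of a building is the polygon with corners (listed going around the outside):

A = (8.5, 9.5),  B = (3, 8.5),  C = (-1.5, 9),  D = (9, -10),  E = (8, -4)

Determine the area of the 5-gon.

85.75

Apply Gauss's area formula: 2A = Σ (x_i·y_{i+1} − x_{i+1}·y_i), indices taken mod 5.
Σ = (43.75) + (39.75) + (-66) + (44) + (110) = 171.5
Area = |Σ|/2 = 85.75.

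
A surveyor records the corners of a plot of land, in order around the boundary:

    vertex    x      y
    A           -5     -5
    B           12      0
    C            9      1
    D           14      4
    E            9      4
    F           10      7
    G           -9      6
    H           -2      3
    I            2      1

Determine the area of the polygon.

Σ = (60) + (12) + (22) + (20) + (23) + (123) + (-15) + (-8) + (-5) = 232
Area = |Σ|/2 = 116.

116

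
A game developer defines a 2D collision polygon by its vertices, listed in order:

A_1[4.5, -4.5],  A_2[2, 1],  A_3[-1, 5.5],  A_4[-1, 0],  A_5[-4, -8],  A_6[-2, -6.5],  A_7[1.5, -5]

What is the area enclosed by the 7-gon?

42.25

Σ = (13.5) + (12) + (5.5) + (8) + (10) + (19.75) + (15.75) = 84.5
Area = |Σ|/2 = 42.25.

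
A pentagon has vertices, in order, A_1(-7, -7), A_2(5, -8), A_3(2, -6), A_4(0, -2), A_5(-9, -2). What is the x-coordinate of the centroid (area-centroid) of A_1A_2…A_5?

-35/12

Apply the surveyor's formula. First the cross-terms c_i = x_i·y_{i+1} − x_{i+1}·y_i:
  91, -14, -4, -18, 49  ⇒  2A = 104, A = 52.
Then Σ (x_i + x_{i+1})·c_i = -910, so x̄ = -910 / (6·52) = -35/12.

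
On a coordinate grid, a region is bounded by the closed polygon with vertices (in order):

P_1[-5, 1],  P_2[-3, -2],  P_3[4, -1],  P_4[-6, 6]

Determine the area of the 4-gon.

33

Apply the shoelace formula: 2A = Σ (x_i·y_{i+1} − x_{i+1}·y_i), indices taken mod 4.
Σ = (13) + (11) + (18) + (24) = 66
Area = |Σ|/2 = 33.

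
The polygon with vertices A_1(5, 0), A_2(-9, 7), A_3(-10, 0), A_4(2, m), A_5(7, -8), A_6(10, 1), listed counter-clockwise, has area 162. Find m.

Write out the shoelace sum; only the two edges meeting at A_4 involve m:
2·Area = [((-10)·m − 2·0) + (2·(-8) − 7·m)] + 187
       = -17·m + 171 = 324
⇒ m = -9.

-9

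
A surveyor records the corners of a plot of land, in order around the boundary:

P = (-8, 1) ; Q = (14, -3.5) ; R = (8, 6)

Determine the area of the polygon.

91

Apply the surveyor's formula: 2A = Σ (x_i·y_{i+1} − x_{i+1}·y_i), indices taken mod 3.
P→Q: (-8)(-3.5) − (14)(1) = 14
Q→R: (14)(6) − (8)(-3.5) = 112
R→P: (8)(1) − (-8)(6) = 56
Σ = 182
Area = |Σ|/2 = 91.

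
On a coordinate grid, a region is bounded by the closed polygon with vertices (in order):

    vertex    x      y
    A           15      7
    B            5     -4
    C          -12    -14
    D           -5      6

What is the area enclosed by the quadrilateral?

Apply the shoelace formula: 2A = Σ (x_i·y_{i+1} − x_{i+1}·y_i), indices taken mod 4.
Σ = (-95) + (-118) + (-142) + (-125) = -480
Area = |Σ|/2 = 240.

240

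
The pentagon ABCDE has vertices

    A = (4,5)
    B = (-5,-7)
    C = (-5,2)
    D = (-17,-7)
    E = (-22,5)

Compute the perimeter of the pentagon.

78

|AB| = √((-9)² + (-12)²) = √225 = 15
|BC| = √((0)² + (9)²) = √81 = 9
|CD| = √((-12)² + (-9)²) = √225 = 15
|DE| = √((-5)² + (12)²) = √169 = 13
|EA| = √((26)² + (0)²) = √676 = 26
Perimeter = 15 + 9 + 15 + 13 + 26 = 78.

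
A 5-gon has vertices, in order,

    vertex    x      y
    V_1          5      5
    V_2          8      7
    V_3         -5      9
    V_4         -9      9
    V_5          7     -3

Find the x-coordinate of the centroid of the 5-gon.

53/57

Apply the shoelace formula. First the cross-terms c_i = x_i·y_{i+1} − x_{i+1}·y_i:
  -5, 107, 36, -36, 50  ⇒  2A = 152, A = 76.
Then Σ (x_i + x_{i+1})·c_i = 424, so x̄ = 424 / (6·76) = 53/57.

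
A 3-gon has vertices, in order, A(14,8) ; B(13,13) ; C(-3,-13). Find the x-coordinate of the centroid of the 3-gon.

Apply the shoelace formula. First the cross-terms c_i = x_i·y_{i+1} − x_{i+1}·y_i:
  78, -130, 158  ⇒  2A = 106, A = 53.
Then Σ (x_i + x_{i+1})·c_i = 2544, so x̄ = 2544 / (6·53) = 8.

8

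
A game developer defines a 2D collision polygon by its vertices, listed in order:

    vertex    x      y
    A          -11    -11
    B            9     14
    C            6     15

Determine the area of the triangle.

47.5

Apply the shoelace formula: 2A = Σ (x_i·y_{i+1} − x_{i+1}·y_i), indices taken mod 3.
A→B: (-11)(14) − (9)(-11) = -55
B→C: (9)(15) − (6)(14) = 51
C→A: (6)(-11) − (-11)(15) = 99
Σ = 95
Area = |Σ|/2 = 47.5.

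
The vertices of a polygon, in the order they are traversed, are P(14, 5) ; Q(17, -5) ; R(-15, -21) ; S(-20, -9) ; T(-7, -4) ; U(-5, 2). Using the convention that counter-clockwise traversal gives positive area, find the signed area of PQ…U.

Σ = (-155) + (-432) + (-285) + (17) + (-34) + (-53) = -942
Signed area = Σ/2 = -471 (negative ⇒ clockwise traversal).

-471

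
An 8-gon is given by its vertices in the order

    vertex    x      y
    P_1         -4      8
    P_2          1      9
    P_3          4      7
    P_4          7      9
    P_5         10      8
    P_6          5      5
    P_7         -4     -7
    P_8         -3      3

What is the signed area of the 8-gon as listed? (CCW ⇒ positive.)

-85

P_1→P_2: (-4)(9) − (1)(8) = -44
P_2→P_3: (1)(7) − (4)(9) = -29
P_3→P_4: (4)(9) − (7)(7) = -13
P_4→P_5: (7)(8) − (10)(9) = -34
P_5→P_6: (10)(5) − (5)(8) = 10
P_6→P_7: (5)(-7) − (-4)(5) = -15
P_7→P_8: (-4)(3) − (-3)(-7) = -33
P_8→P_1: (-3)(8) − (-4)(3) = -12
Σ = -170
Signed area = Σ/2 = -85 (negative ⇒ clockwise traversal).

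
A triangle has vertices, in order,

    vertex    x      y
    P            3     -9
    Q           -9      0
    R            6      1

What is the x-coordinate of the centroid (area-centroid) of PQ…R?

Apply the shoelace (surveyor's) formula. First the cross-terms c_i = x_i·y_{i+1} − x_{i+1}·y_i:
  -81, -9, -57  ⇒  2A = -147, A = -73.5.
Then Σ (x_i + x_{i+1})·c_i = 0, so x̄ = 0 / (6·(-73.5)) = 0.

0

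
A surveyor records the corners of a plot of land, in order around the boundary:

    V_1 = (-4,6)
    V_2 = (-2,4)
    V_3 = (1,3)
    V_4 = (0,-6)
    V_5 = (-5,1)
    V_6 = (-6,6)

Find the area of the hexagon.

43

Apply the surveyor's formula: 2A = Σ (x_i·y_{i+1} − x_{i+1}·y_i), indices taken mod 6.
Cross-terms: -4, -10, -6, -30, -24, -12  ⇒  Σ = -86
Area = |Σ|/2 = 43.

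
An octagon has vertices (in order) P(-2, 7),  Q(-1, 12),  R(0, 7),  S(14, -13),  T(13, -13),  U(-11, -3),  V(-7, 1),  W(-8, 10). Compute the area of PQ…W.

P→Q: (-2)(12) − (-1)(7) = -17
Q→R: (-1)(7) − (0)(12) = -7
R→S: (0)(-13) − (14)(7) = -98
S→T: (14)(-13) − (13)(-13) = -13
T→U: (13)(-3) − (-11)(-13) = -182
U→V: (-11)(1) − (-7)(-3) = -32
V→W: (-7)(10) − (-8)(1) = -62
W→P: (-8)(7) − (-2)(10) = -36
Σ = -447
Area = |Σ|/2 = 223.5.

223.5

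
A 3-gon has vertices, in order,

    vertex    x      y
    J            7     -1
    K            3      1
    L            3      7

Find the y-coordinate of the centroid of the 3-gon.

Apply the shoelace (surveyor's) formula. First the cross-terms c_i = x_i·y_{i+1} − x_{i+1}·y_i:
  10, 18, -52  ⇒  2A = -24, A = -12.
Then Σ (y_i + y_{i+1})·c_i = -168, so ȳ = -168 / (6·(-12)) = 7/3.

7/3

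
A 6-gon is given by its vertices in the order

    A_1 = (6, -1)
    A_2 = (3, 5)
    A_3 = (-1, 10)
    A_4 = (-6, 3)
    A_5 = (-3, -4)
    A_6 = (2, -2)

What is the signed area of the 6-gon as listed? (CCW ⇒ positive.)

91

Apply the shoelace formula: 2A = Σ (x_i·y_{i+1} − x_{i+1}·y_i), indices taken mod 6.
A_1→A_2: (6)(5) − (3)(-1) = 33
A_2→A_3: (3)(10) − (-1)(5) = 35
A_3→A_4: (-1)(3) − (-6)(10) = 57
A_4→A_5: (-6)(-4) − (-3)(3) = 33
A_5→A_6: (-3)(-2) − (2)(-4) = 14
A_6→A_1: (2)(-1) − (6)(-2) = 10
Σ = 182
Signed area = Σ/2 = 91 (positive ⇒ counter-clockwise traversal).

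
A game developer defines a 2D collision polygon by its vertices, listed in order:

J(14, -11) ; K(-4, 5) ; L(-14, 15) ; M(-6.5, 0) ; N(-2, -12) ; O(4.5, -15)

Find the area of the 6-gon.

Σ = (26) + (10) + (97.5) + (78) + (84) + (160.5) = 456
Area = |Σ|/2 = 228.

228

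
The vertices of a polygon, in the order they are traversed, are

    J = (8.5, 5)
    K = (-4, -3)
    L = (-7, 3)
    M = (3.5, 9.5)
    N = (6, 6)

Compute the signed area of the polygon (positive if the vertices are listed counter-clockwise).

-86.25

Cross-terms: -5.5, -33, -77, -36, -21  ⇒  Σ = -172.5
Signed area = Σ/2 = -86.25 (negative ⇒ clockwise traversal).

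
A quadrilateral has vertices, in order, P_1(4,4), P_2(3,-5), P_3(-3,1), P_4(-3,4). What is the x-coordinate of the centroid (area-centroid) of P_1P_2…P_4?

Apply the shoelace (surveyor's) formula. First the cross-terms c_i = x_i·y_{i+1} − x_{i+1}·y_i:
  -32, -12, -9, -28  ⇒  2A = -81, A = -40.5.
Then Σ (x_i + x_{i+1})·c_i = -198, so x̄ = -198 / (6·(-40.5)) = 22/27.

22/27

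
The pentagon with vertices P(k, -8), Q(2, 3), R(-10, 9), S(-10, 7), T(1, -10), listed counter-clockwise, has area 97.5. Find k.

2

The doubled signed area Σ (x_i y_{i+1} − x_{i+1} y_i) is linear in k.
With k=0 it equals 169; the coefficient of k is 13 (from the two edges through P).
So 13·k + 169 = 2·97.5 = 195 ⇒ k = 2.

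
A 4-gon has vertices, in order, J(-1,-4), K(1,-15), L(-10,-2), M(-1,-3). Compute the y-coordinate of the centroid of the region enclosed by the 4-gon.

Apply Gauss's area formula. First the cross-terms c_i = x_i·y_{i+1} − x_{i+1}·y_i:
  19, -152, 28, 1  ⇒  2A = -104, A = -52.
Then Σ (y_i + y_{i+1})·c_i = 2076, so ȳ = 2076 / (6·(-52)) = -173/26.

-173/26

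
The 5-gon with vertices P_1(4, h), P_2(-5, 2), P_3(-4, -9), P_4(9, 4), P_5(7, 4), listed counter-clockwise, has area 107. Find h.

8

The doubled signed area Σ (x_i y_{i+1} − x_{i+1} y_i) is linear in h.
With h=0 it equals 118; the coefficient of h is 12 (from the two edges through P_1).
So 12·h + 118 = 2·107 = 214 ⇒ h = 8.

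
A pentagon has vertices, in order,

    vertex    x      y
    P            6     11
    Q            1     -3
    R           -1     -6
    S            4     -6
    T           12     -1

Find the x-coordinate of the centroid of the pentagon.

1153/198

Apply the shoelace (surveyor's) formula. First the cross-terms c_i = x_i·y_{i+1} − x_{i+1}·y_i:
  -29, -9, 30, 68, 138  ⇒  2A = 198, A = 99.
Then Σ (x_i + x_{i+1})·c_i = 3459, so x̄ = 3459 / (6·99) = 1153/198.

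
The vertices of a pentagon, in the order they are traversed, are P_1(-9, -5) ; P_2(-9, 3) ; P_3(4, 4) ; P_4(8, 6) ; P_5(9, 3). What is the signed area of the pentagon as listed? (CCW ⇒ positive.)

-88

Apply the shoelace (surveyor's) formula: 2A = Σ (x_i·y_{i+1} − x_{i+1}·y_i), indices taken mod 5.
Cross-terms: -72, -48, -8, -30, -18  ⇒  Σ = -176
Signed area = Σ/2 = -88 (negative ⇒ clockwise traversal).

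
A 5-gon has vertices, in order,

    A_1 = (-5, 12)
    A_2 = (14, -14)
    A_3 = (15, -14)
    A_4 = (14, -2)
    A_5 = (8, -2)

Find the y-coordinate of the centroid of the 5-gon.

Apply the surveyor's formula. First the cross-terms c_i = x_i·y_{i+1} − x_{i+1}·y_i:
  -98, 14, 166, -12, 86  ⇒  2A = 156, A = 78.
Then Σ (y_i + y_{i+1})·c_i = -1944, so ȳ = -1944 / (6·78) = -54/13.

-54/13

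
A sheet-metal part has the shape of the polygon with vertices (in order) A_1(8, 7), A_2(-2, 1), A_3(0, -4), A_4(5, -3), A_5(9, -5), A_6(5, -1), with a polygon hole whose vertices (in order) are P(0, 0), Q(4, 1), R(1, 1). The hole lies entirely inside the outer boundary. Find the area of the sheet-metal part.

Outer boundary:
Apply Gauss's area formula: 2A = Σ (x_i·y_{i+1} − x_{i+1}·y_i), indices taken mod 6.
Σ = (22) + (8) + (20) + (2) + (16) + (43) = 111
Area = |Σ|/2 = 55.5.
Hole:
Apply Gauss's area formula: 2A = Σ (x_i·y_{i+1} − x_{i+1}·y_i), indices taken mod 3.
Σ = (0) + (3) + (0) = 3
Area = |Σ|/2 = 1.5.
Net area = 55.5 − 1.5 = 54.

54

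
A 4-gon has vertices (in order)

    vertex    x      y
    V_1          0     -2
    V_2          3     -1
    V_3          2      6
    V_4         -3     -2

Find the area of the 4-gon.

23

Apply the surveyor's formula: 2A = Σ (x_i·y_{i+1} − x_{i+1}·y_i), indices taken mod 4.
Cross-terms: 6, 20, 14, 6  ⇒  Σ = 46
Area = |Σ|/2 = 23.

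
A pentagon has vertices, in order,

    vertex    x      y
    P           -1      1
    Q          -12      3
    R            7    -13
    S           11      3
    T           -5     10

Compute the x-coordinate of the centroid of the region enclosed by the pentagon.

160/73

Apply the shoelace (surveyor's) formula. First the cross-terms c_i = x_i·y_{i+1} − x_{i+1}·y_i:
  9, 135, 164, 125, 5  ⇒  2A = 438, A = 219.
Then Σ (x_i + x_{i+1})·c_i = 2880, so x̄ = 2880 / (6·219) = 160/73.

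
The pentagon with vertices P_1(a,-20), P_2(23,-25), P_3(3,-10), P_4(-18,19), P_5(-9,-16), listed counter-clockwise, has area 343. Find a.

15

The doubled signed area Σ (x_i y_{i+1} − x_{i+1} y_i) is linear in a.
With a=0 it equals 821; the coefficient of a is -9 (from the two edges through P_1).
So -9·a + 821 = 2·343 = 686 ⇒ a = 15.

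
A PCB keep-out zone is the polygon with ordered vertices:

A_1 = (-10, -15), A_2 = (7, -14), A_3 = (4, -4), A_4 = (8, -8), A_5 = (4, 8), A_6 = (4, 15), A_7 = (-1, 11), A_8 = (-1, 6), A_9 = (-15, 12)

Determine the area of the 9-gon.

Σ = (245) + (28) + (0) + (96) + (28) + (59) + (5) + (78) + (345) = 884
Area = |Σ|/2 = 442.

442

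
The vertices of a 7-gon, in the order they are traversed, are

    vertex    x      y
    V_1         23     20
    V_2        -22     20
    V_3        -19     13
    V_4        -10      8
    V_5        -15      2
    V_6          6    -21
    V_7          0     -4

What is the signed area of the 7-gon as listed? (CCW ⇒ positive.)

Apply the shoelace formula: 2A = Σ (x_i·y_{i+1} − x_{i+1}·y_i), indices taken mod 7.
Cross-terms: 900, 94, -22, 100, 303, -24, 92  ⇒  Σ = 1443
Signed area = Σ/2 = 721.5 (positive ⇒ counter-clockwise traversal).

721.5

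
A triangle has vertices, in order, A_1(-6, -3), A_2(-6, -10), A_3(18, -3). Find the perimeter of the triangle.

56

|A_1A_2| = √((0)² + (-7)²) = √49 = 7
|A_2A_3| = √((24)² + (7)²) = √625 = 25
|A_3A_1| = √((-24)² + (0)²) = √576 = 24
Perimeter = 7 + 25 + 24 = 56.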